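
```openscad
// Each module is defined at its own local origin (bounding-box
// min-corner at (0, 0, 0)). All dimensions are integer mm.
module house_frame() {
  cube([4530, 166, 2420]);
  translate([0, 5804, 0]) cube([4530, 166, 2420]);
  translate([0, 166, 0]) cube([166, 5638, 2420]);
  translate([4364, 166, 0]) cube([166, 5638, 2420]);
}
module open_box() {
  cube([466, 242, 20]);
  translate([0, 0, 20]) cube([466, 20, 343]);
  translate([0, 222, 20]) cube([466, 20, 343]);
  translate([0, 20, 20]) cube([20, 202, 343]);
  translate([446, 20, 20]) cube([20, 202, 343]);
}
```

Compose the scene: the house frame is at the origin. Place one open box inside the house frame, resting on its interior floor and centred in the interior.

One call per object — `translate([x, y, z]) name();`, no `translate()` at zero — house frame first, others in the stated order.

house_frame();
translate([2032, 2864, 0]) open_box();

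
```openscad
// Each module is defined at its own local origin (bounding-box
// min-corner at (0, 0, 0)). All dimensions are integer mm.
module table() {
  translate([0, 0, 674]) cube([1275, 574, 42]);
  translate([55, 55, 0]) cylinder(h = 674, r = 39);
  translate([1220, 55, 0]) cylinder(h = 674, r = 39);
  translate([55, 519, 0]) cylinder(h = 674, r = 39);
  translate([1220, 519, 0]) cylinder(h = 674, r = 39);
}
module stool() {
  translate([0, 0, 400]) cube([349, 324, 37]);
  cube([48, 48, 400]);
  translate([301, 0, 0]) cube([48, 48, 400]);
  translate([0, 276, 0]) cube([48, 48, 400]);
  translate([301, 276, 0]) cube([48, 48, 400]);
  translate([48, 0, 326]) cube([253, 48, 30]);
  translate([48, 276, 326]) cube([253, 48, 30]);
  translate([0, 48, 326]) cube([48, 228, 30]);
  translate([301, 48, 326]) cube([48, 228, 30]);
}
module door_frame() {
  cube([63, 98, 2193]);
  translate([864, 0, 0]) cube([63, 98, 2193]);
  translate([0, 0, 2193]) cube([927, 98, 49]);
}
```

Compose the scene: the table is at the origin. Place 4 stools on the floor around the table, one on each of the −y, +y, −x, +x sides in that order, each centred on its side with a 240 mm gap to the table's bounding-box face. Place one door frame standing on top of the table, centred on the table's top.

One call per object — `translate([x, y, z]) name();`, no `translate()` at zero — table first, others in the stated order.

table();
translate([463, -564, 0]) stool();
translate([463, 814, 0]) stool();
translate([-589, 125, 0]) stool();
translate([1515, 125, 0]) stool();
translate([174, 238, 716]) door_frame();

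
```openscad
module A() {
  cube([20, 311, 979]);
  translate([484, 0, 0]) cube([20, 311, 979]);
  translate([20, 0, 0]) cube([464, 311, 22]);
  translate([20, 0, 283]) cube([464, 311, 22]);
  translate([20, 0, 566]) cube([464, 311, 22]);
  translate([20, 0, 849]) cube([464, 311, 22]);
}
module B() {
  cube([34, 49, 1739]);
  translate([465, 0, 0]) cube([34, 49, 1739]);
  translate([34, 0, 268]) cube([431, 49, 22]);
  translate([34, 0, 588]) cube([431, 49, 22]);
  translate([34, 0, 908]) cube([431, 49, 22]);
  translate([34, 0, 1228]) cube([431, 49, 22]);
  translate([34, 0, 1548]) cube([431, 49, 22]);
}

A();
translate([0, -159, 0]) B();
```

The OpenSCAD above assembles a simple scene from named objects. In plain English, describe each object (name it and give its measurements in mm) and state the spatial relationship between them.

A is a bookshelf 504 mm wide overall, 311 mm deep and 979 mm tall. The two sides are 20 mm thick vertical panels. 4 horizontal shelves of 22 mm thickness span between the inner faces of the sides; the lowest shelf sits on the floor and shelves are stacked with a clear vertical gap of 261 mm between each pair.

B is a straight ladder. Two 34×49 mm vertical rails, 1739 mm tall, stand 499 mm apart (outside-to-outside) with their front faces coplanar on the −y side. 5 rungs, each 49 mm deep and 22 mm tall, span between the inner faces of the rails, front faces flush with the rails. The lowest rung's underside is at z = 268 mm and rungs are spaced 320 mm apart (underside to underside).

The ladder is on the floor beside the bookshelf on its −y side.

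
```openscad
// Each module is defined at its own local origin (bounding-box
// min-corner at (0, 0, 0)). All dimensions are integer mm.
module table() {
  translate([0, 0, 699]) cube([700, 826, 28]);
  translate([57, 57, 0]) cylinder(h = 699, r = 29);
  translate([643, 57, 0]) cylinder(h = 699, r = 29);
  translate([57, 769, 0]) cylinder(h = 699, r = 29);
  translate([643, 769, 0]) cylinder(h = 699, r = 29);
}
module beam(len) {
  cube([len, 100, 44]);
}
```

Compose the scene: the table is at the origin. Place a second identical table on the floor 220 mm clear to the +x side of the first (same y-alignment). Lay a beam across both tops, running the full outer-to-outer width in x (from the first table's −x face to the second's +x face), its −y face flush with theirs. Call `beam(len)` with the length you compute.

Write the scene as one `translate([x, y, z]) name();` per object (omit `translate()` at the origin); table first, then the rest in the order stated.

table();
translate([920, 0, 0]) table();
translate([0, 0, 727]) beam(1620);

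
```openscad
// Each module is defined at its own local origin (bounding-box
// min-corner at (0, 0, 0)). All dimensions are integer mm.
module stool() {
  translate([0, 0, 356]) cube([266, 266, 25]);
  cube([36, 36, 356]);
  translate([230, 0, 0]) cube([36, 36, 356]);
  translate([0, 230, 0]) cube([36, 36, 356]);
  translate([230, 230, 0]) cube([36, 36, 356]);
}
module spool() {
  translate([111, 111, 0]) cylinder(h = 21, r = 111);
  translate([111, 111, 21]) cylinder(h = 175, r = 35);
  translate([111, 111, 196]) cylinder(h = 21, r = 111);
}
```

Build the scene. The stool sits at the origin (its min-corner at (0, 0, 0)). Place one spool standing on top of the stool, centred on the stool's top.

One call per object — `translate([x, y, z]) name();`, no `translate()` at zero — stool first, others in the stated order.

stool();
translate([22, 22, 381]) spool();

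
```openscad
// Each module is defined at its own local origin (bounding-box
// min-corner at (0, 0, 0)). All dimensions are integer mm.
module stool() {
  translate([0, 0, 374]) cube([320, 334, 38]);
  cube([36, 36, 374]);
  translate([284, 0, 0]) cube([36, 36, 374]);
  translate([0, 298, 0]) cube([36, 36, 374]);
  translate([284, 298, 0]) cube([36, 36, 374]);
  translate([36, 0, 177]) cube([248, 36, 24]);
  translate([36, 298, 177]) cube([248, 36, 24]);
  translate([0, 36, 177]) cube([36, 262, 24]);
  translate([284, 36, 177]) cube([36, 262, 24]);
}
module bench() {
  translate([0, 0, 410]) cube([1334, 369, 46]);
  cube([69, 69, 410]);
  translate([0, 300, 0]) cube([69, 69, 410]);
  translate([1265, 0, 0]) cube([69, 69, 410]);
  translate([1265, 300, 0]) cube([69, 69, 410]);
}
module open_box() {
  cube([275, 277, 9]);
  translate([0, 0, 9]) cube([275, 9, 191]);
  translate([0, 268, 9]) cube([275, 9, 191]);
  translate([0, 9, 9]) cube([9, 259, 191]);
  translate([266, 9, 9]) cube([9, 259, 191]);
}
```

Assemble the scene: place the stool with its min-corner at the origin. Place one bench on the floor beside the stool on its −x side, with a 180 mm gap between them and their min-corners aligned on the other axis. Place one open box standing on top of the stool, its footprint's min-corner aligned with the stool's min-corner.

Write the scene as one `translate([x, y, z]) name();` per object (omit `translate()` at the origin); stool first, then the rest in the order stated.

stool();
translate([-1514, 0, 0]) bench();
translate([0, 0, 412]) open_box();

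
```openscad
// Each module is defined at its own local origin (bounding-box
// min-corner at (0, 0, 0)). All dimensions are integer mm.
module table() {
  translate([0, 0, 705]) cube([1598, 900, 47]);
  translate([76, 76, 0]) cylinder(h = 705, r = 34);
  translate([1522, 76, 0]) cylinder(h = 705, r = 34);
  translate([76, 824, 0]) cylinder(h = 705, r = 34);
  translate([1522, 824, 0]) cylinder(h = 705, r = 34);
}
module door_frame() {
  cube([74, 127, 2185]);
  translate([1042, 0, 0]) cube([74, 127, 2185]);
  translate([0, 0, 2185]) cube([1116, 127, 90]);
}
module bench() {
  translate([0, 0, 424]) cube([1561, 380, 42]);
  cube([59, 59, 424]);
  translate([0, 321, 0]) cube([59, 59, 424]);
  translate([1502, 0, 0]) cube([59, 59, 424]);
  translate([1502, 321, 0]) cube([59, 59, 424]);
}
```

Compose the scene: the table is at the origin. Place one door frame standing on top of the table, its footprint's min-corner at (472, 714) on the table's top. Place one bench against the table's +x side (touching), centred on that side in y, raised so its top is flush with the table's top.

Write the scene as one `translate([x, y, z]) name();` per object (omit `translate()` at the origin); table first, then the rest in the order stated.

table();
translate([472, 714, 752]) door_frame();
translate([1598, 260, 286]) bench();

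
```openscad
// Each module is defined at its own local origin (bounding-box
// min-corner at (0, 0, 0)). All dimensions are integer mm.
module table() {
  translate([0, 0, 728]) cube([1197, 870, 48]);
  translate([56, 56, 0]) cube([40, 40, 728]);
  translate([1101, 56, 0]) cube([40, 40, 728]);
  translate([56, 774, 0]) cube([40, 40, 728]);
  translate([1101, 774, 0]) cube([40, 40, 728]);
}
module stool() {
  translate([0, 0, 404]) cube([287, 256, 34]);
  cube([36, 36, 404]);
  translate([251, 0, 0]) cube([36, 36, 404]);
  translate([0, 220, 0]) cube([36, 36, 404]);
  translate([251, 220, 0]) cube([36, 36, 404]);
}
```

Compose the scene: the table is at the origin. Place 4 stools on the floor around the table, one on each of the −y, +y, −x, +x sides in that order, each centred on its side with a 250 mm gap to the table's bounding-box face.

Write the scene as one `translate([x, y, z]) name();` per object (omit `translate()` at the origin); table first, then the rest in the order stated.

table();
translate([455, -506, 0]) stool();
translate([455, 1120, 0]) stool();
translate([-537, 307, 0]) stool();
translate([1447, 307, 0]) stool();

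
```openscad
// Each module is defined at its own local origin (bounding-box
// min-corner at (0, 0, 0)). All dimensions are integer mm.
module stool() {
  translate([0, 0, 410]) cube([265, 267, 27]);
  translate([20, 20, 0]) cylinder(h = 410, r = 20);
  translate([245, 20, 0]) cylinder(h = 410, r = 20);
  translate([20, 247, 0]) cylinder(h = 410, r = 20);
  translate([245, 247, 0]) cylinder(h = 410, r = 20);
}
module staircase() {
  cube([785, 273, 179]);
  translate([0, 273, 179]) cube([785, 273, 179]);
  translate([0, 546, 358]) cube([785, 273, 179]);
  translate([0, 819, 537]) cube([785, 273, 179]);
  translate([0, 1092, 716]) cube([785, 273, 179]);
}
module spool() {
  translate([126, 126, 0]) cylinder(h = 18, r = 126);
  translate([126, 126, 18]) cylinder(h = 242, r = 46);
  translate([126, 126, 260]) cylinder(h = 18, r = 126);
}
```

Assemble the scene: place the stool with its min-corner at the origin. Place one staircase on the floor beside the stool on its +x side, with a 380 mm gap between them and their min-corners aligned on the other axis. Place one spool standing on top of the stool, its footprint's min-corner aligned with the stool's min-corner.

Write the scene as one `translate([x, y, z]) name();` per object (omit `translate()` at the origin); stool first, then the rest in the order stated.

stool();
translate([645, 0, 0]) staircase();
translate([0, 0, 437]) spool();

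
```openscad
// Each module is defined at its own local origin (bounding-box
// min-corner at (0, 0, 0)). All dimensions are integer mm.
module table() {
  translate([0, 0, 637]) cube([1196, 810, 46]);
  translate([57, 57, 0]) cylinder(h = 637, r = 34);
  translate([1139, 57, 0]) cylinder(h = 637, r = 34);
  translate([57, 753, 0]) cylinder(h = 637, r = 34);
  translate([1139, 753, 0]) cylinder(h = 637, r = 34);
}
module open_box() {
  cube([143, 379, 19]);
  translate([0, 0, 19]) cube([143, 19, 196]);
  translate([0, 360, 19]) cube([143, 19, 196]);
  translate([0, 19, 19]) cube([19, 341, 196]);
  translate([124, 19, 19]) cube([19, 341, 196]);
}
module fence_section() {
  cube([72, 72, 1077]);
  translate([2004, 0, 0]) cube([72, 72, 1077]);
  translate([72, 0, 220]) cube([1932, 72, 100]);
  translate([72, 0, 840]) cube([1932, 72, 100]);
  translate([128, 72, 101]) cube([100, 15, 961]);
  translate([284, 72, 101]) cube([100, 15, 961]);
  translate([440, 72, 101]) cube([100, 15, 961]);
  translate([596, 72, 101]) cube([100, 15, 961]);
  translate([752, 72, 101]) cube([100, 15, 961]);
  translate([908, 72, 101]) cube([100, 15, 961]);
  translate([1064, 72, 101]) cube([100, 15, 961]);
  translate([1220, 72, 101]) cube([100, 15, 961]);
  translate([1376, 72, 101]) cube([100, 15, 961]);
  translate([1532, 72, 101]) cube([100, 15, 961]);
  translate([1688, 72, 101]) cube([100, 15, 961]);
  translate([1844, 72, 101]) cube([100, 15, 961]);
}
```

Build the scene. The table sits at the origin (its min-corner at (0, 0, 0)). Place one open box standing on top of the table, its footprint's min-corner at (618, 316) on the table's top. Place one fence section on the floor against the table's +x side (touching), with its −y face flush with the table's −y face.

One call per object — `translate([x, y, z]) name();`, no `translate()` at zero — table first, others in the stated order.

table();
translate([618, 316, 683]) open_box();
translate([1196, 0, 0]) fence_section();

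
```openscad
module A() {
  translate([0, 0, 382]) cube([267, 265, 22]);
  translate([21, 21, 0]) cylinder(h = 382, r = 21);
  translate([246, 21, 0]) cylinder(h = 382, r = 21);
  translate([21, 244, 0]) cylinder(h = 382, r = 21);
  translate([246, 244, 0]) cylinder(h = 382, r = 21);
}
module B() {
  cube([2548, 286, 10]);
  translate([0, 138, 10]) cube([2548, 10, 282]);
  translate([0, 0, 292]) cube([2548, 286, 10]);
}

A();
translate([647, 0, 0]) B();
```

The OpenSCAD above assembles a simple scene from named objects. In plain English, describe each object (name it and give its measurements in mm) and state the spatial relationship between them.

A is a four-legged stool. The seat is 267×265 mm, 22 mm thick, top at z = 404 mm. It stands on four round legs, each 42 mm in diameter, from z = 0 to the seat underside, each leg's axis is inset half a diameter from the nearest pair of seat edges (so the leg's bounding box is flush with the corner).

B is an I-beam lying along x, 2548 mm long. Overall section height 302 mm. Two flanges 286 mm wide (y) and 10 mm thick, one on the floor and one at the top; a web 10 mm thick runs between them, centred on the flange width.

The I-beam is on the floor beside the stool on its +x side.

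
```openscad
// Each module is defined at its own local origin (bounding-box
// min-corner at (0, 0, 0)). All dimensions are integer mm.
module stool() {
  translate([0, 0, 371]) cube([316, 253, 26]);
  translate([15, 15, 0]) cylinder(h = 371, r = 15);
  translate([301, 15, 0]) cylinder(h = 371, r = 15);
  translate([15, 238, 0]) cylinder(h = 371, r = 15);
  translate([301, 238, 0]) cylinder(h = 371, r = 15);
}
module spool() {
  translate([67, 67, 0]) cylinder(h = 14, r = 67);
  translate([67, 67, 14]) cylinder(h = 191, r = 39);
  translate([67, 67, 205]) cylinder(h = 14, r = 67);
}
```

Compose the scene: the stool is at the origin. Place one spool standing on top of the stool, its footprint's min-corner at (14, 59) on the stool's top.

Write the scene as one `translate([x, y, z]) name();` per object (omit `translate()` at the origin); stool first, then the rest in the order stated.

stool();
translate([14, 59, 397]) spool();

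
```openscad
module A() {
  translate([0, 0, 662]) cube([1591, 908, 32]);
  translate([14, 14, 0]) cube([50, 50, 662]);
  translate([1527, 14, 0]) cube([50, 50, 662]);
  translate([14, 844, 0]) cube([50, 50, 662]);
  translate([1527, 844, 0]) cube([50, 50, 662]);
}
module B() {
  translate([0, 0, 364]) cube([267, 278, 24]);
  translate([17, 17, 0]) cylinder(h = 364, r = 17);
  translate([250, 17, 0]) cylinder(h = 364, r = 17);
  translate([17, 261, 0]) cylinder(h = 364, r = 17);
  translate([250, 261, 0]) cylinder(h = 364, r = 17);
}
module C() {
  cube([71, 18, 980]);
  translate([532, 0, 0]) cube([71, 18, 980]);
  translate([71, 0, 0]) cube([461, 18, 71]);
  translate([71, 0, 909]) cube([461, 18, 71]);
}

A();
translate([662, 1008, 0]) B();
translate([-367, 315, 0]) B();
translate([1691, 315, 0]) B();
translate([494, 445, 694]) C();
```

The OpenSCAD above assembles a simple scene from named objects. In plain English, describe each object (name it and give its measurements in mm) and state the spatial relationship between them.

A is a rectangular dining table. The top is 1591×908×32 mm with its upper surface at z = 694 mm. It stands on four 50×50 mm square legs, each inset 14 mm from the nearest pair of top edges, running from the floor to the underside of the top.

B is a four-legged stool. The seat is a 267×278×24 mm slab whose top surface is at z = 388 mm; four round legs, each 34 mm in diameter, run from the floor (z = 0) to the underside of the seat, each leg's axis is inset half a diameter from the nearest pair of seat edges (so the leg's bounding box is flush with the corner).

C is a picture frame with a 461×838 mm rectangular opening (x by z) and a uniform 71 mm border on every side. Frame depth is 18 mm along y. It is built from two vertical stiles running the full outside height and two horizontal rails spanning the gap between the stiles.

Three stools sit around the table at the +y, −x, +x sides. The picture frame is on top of the table, centred.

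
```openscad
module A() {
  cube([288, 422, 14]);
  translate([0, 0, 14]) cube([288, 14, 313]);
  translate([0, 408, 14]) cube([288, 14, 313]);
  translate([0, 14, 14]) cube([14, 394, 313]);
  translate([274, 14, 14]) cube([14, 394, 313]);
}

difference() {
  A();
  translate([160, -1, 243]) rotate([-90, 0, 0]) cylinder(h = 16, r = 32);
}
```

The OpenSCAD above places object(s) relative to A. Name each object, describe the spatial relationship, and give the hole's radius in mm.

A is an open box. The open box has a circular hole through its front wall. The hole's radius is 32 mm.

The subtracted cylinder has r = 32 mm.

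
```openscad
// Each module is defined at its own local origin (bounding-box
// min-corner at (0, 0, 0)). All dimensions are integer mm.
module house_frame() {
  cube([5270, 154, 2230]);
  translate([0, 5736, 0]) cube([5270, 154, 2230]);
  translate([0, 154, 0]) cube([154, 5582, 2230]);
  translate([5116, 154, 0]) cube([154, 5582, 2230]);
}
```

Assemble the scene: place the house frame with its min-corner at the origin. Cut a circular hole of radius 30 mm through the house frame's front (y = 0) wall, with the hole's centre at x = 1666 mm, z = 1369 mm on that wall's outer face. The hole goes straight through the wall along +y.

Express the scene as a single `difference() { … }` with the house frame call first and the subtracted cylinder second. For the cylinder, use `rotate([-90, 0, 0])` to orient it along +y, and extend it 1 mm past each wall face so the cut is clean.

difference() {
  house_frame();
  translate([1666, -1, 1369]) rotate([-90, 0, 0]) cylinder(h = 156, r = 30);
}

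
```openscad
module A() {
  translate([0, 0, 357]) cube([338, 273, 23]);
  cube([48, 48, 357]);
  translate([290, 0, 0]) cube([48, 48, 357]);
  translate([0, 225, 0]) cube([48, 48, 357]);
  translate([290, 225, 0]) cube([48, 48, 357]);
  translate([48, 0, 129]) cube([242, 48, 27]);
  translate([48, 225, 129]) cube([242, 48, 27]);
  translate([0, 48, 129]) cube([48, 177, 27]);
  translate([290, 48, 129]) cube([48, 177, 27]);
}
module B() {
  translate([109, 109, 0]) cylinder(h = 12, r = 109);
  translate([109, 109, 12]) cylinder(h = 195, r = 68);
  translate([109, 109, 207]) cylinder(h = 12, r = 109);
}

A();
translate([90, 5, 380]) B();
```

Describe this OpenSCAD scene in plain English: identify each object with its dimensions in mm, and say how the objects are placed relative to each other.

A is a simple wooden stool: a rectangular seat 338 mm (x) by 273 mm (y), 23 mm thick, top face at z = 380 mm, on four square legs, each 48×48 mm in cross-section. The legs rest on z = 0, each flush with a corner of the seat. Four stretchers, 48 mm wide and 27 mm tall, connect adjacent legs with their undersides at z = 129 mm, each running between the inner faces of the legs it joins and aligned with the legs' outer faces on the other axis.

B is a spool: two coaxial disc flanges of radius 109 mm and thickness 12 mm, joined by a core cylinder of radius 68 mm and height 195 mm. The lower flange rests on z = 0 and the three cylinders share a vertical axis.

The spool is on top of the stool.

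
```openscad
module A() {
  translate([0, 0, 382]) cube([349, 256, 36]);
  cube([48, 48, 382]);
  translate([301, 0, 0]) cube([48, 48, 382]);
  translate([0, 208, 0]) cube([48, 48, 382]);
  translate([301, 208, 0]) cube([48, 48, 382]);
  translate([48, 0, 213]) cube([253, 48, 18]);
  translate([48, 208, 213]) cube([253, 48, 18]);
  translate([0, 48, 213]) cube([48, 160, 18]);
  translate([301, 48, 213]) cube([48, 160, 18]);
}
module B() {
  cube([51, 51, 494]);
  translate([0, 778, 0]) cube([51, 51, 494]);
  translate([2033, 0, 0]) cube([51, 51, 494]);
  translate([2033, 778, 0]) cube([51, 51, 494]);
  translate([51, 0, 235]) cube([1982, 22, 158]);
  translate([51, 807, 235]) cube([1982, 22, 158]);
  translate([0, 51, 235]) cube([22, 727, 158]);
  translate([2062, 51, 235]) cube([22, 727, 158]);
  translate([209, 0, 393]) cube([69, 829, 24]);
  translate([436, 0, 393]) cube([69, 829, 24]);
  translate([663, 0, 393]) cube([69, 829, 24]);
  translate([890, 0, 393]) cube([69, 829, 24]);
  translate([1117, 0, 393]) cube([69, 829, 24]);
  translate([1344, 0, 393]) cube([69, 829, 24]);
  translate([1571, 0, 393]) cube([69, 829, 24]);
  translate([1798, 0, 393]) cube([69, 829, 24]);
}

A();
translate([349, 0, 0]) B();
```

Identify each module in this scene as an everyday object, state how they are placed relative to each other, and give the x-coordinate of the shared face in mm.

A is a stool. B is a bed frame. The bed frame is against the stool's +x side, with their −y faces flush. The x-coordinate of the shared face is 349 mm.

The stool's +x face and the bed frame's −x face are both at x = 349 mm.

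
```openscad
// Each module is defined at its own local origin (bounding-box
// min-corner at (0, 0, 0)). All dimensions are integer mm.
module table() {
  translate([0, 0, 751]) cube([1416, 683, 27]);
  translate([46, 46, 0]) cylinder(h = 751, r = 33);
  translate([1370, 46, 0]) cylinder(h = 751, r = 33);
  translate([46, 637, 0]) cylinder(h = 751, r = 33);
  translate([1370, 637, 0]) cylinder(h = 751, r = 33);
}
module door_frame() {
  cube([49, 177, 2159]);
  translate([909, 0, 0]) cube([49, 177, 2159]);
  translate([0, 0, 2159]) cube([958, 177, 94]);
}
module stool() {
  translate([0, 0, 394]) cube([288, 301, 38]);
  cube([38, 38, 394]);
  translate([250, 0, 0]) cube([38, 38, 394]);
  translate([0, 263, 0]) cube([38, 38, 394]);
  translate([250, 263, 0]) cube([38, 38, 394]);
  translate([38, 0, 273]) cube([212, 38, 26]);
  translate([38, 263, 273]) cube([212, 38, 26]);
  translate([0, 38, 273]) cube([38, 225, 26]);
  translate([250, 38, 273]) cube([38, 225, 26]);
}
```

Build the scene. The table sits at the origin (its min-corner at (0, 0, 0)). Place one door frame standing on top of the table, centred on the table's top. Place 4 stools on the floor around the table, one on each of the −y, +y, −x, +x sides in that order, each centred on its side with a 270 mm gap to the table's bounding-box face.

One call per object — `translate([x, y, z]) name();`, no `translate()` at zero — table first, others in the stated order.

table();
translate([229, 253, 778]) door_frame();
translate([564, -571, 0]) stool();
translate([564, 953, 0]) stool();
translate([-558, 191, 0]) stool();
translate([1686, 191, 0]) stool();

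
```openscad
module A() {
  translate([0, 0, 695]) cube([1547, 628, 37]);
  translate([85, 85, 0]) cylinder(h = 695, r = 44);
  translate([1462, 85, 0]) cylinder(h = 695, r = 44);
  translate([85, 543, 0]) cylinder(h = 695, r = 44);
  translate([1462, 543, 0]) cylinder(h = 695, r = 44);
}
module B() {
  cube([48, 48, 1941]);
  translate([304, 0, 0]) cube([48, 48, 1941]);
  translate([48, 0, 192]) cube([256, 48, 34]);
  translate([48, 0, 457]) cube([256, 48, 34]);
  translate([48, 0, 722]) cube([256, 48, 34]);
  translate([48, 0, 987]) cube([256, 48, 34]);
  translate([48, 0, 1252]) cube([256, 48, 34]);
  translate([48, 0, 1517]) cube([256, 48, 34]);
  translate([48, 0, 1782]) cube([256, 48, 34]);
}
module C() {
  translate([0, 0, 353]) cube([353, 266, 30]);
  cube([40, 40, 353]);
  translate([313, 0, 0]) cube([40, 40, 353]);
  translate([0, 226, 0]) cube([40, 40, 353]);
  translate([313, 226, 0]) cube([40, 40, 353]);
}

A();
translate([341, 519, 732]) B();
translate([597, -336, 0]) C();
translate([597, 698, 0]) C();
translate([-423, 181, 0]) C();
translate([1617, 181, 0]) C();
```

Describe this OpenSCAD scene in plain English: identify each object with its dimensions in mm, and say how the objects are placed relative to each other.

A is a table with a 1547×628 mm rectangular top, 37 mm thick, top surface at z = 732 mm, supported by four round legs of 88 mm diameter, each leg's bounding box inset 41 mm from the nearest pair of top edges, running from the floor.

B is a wooden ladder with two side rails of 48×48 mm section and 1941 mm height, set 352 mm apart overall. Between them run 7 rectangular rungs (48 mm deep, 34 mm thick), front faces flush with the rails' −y face. The bottom of the first rung is 192 mm above the floor and each subsequent rung is 265 mm higher than the one below.

C is a four-legged stool. The seat is 353×266 mm, 30 mm thick, top at z = 383 mm. It stands on four square legs, each 40×40 mm in cross-section, from z = 0 to the seat underside, each flush with a corner of the seat.

The ladder is on top of the table. Four stools sit around the table at the −y, +y, −x, +x sides.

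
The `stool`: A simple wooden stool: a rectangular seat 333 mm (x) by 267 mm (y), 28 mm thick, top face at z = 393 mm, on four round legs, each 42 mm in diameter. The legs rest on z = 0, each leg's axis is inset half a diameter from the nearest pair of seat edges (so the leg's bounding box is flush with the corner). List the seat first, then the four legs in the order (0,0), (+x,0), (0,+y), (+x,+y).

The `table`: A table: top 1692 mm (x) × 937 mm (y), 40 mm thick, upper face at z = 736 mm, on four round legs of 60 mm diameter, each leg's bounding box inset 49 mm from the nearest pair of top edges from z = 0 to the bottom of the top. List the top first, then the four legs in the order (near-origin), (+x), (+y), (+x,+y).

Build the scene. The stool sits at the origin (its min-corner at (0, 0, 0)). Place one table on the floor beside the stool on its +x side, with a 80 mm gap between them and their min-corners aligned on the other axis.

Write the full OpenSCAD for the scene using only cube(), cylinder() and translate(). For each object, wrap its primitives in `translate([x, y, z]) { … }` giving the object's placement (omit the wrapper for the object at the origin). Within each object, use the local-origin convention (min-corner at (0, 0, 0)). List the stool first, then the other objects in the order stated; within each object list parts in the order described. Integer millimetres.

translate([0, 0, 365]) cube([333, 267, 28]);
translate([21, 21, 0]) cylinder(h = 365, r = 21);
translate([312, 21, 0]) cylinder(h = 365, r = 21);
translate([21, 246, 0]) cylinder(h = 365, r = 21);
translate([312, 246, 0]) cylinder(h = 365, r = 21);
translate([413, 0, 0]) {
  translate([0, 0, 696]) cube([1692, 937, 40]);
  translate([79, 79, 0]) cylinder(h = 696, r = 30);
  translate([1613, 79, 0]) cylinder(h = 696, r = 30);
  translate([79, 858, 0]) cylinder(h = 696, r = 30);
  translate([1613, 858, 0]) cylinder(h = 696, r = 30);
}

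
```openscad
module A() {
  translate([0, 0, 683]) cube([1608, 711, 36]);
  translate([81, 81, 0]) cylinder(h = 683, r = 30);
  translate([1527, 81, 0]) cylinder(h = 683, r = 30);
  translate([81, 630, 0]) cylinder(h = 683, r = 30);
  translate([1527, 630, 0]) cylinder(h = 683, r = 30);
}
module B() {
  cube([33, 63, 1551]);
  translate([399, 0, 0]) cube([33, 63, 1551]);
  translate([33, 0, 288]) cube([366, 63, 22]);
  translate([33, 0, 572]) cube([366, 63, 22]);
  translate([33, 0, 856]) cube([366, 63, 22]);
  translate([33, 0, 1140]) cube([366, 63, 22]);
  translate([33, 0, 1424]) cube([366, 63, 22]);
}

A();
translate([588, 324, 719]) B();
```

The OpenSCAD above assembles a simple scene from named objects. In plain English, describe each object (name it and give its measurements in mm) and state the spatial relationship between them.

A is a rectangular dining table. The top is 1608×711×36 mm with its upper surface at z = 719 mm. It stands on four round legs of 60 mm diameter, each leg's bounding box inset 51 mm from the nearest pair of top edges, running from the floor to the underside of the top.

B is a straight ladder. Two 33×63 mm vertical rails, 1551 mm tall, stand 432 mm apart (outside-to-outside) with their front faces coplanar on the −y side. 5 rungs, each 63 mm deep and 22 mm tall, span between the inner faces of the rails, front faces flush with the rails. The lowest rung's underside is at z = 288 mm and rungs are spaced 284 mm apart (underside to underside).

The ladder is on top of the table, centred.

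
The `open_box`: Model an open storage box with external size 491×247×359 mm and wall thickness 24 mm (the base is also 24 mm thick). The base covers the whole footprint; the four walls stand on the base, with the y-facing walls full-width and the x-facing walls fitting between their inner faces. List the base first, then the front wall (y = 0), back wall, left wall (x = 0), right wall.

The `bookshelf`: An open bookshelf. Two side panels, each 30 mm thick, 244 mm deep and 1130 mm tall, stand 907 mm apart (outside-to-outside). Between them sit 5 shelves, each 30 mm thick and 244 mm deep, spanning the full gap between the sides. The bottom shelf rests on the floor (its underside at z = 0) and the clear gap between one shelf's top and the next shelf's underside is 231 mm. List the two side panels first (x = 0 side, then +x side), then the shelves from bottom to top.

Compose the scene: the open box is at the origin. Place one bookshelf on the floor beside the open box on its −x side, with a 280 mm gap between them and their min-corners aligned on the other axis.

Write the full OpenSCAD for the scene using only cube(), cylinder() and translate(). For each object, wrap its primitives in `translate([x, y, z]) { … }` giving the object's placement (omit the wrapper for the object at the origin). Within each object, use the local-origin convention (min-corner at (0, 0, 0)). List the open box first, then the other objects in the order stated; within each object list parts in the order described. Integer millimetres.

cube([491, 247, 24]);
translate([0, 0, 24]) cube([491, 24, 335]);
translate([0, 223, 24]) cube([491, 24, 335]);
translate([0, 24, 24]) cube([24, 199, 335]);
translate([467, 24, 24]) cube([24, 199, 335]);
translate([-1187, 0, 0]) {
  cube([30, 244, 1130]);
  translate([877, 0, 0]) cube([30, 244, 1130]);
  translate([30, 0, 0]) cube([847, 244, 30]);
  translate([30, 0, 261]) cube([847, 244, 30]);
  translate([30, 0, 522]) cube([847, 244, 30]);
  translate([30, 0, 783]) cube([847, 244, 30]);
  translate([30, 0, 1044]) cube([847, 244, 30]);
}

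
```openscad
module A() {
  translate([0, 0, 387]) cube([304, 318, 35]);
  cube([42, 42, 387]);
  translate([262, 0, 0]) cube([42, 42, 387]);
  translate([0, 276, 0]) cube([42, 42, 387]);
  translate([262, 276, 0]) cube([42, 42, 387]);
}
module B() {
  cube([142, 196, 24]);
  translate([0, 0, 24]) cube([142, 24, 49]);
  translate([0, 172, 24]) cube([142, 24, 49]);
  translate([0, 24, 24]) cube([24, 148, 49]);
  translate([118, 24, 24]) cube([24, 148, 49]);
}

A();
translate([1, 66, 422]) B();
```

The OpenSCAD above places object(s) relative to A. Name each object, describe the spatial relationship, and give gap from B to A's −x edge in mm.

A is a stool. B is an open box. The open box is on top of the stool. The gap from the open box to the stool's −x edge is 1 mm.

The open box's min-x is at 1; the stool's min-x is 0; gap = 1 mm.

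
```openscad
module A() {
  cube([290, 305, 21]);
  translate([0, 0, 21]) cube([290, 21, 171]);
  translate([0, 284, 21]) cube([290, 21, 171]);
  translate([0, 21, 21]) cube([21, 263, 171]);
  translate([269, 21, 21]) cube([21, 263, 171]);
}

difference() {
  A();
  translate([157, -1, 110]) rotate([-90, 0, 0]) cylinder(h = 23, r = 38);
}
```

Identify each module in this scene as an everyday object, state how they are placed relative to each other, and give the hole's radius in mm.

The subtracted cylinder has r = 38 mm.

A is an open box. The open box has a circular hole through its front wall. The hole's radius is 38 mm.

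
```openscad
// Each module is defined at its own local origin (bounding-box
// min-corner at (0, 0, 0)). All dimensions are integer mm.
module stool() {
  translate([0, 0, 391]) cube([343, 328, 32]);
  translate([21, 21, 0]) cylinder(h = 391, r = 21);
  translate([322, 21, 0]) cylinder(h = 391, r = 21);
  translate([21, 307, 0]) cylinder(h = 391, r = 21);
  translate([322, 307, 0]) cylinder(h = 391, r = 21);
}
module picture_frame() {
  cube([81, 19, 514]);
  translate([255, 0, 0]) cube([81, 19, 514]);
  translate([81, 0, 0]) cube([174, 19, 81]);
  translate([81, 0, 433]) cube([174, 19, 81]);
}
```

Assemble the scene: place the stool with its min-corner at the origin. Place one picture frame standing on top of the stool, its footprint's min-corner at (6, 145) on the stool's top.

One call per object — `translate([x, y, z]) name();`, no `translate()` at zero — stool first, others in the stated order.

stool();
translate([6, 145, 423]) picture_frame();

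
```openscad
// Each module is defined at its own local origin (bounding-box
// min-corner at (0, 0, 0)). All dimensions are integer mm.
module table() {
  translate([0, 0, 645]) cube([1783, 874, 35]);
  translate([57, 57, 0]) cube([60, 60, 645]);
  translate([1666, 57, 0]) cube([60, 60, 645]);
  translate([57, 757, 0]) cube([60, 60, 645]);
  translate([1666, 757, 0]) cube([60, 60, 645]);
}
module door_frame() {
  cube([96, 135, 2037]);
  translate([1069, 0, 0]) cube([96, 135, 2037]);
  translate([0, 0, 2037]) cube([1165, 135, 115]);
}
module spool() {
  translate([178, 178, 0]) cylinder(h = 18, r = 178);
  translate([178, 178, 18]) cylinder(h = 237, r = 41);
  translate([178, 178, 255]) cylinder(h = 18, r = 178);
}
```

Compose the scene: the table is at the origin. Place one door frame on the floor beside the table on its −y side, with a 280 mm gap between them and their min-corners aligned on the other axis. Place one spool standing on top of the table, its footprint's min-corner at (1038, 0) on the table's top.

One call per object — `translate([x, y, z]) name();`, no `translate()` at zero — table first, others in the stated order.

table();
translate([0, -415, 0]) door_frame();
translate([1038, 0, 680]) spool();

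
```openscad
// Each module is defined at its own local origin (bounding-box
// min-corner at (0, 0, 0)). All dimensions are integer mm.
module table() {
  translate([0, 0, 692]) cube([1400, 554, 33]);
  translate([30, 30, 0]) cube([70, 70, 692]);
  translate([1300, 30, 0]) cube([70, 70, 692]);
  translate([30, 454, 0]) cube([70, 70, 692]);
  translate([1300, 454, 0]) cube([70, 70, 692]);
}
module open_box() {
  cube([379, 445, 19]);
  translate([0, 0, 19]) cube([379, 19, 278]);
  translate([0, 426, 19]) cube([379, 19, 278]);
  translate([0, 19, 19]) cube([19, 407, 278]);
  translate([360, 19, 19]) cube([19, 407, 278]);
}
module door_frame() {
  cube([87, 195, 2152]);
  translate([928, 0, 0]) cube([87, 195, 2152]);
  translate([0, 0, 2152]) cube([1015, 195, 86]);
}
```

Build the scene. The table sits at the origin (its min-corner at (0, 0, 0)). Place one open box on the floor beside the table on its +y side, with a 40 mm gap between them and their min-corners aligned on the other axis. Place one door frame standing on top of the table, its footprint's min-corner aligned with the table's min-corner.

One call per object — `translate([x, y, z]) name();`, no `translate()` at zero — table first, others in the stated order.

table();
translate([0, 594, 0]) open_box();
translate([0, 0, 725]) door_frame();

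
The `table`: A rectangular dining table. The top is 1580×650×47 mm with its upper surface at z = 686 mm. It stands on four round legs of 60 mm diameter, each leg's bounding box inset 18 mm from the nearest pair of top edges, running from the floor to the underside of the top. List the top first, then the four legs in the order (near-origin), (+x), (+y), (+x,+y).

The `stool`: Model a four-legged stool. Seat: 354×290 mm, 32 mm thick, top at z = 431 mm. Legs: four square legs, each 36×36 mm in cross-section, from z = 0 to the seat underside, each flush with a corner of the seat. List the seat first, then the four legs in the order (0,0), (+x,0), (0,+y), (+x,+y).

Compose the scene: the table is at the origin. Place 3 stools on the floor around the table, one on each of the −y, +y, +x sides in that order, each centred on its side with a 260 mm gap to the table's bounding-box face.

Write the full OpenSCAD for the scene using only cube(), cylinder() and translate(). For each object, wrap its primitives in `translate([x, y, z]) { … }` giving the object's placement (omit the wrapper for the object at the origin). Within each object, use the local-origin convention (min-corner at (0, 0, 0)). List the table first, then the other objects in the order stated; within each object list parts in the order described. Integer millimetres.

translate([0, 0, 639]) cube([1580, 650, 47]);
translate([48, 48, 0]) cylinder(h = 639, r = 30);
translate([1532, 48, 0]) cylinder(h = 639, r = 30);
translate([48, 602, 0]) cylinder(h = 639, r = 30);
translate([1532, 602, 0]) cylinder(h = 639, r = 30);
translate([613, -550, 0]) {
  translate([0, 0, 399]) cube([354, 290, 32]);
  cube([36, 36, 399]);
  translate([318, 0, 0]) cube([36, 36, 399]);
  translate([0, 254, 0]) cube([36, 36, 399]);
  translate([318, 254, 0]) cube([36, 36, 399]);
}
translate([613, 910, 0]) {
  translate([0, 0, 399]) cube([354, 290, 32]);
  cube([36, 36, 399]);
  translate([318, 0, 0]) cube([36, 36, 399]);
  translate([0, 254, 0]) cube([36, 36, 399]);
  translate([318, 254, 0]) cube([36, 36, 399]);
}
translate([1840, 180, 0]) {
  translate([0, 0, 399]) cube([354, 290, 32]);
  cube([36, 36, 399]);
  translate([318, 0, 0]) cube([36, 36, 399]);
  translate([0, 254, 0]) cube([36, 36, 399]);
  translate([318, 254, 0]) cube([36, 36, 399]);
}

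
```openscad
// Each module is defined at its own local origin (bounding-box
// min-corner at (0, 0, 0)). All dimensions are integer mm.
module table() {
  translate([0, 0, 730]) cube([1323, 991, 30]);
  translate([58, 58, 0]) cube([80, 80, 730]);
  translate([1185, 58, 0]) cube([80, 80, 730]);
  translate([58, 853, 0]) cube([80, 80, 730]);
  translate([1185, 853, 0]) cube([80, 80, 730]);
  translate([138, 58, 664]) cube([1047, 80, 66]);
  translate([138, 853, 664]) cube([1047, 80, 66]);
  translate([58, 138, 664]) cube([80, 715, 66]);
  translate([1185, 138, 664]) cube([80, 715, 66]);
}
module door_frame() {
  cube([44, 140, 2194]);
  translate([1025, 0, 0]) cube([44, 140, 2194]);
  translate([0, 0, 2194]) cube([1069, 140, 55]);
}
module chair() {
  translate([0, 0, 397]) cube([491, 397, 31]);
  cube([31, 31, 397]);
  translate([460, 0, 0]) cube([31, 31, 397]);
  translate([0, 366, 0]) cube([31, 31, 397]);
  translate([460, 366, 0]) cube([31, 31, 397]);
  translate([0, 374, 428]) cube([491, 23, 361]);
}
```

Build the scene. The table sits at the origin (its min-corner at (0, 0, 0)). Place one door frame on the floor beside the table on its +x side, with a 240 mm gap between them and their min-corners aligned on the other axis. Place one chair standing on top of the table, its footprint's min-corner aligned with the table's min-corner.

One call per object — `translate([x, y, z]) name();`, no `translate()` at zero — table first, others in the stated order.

table();
translate([1563, 0, 0]) door_frame();
translate([0, 0, 760]) chair();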